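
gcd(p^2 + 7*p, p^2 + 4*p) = p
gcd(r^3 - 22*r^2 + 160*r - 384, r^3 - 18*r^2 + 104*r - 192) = r^2 - 14*r + 48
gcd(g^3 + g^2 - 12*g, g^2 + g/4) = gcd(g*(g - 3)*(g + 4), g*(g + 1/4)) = g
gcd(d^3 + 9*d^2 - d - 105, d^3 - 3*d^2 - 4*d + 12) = d - 3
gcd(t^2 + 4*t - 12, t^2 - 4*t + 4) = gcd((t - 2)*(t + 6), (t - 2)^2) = t - 2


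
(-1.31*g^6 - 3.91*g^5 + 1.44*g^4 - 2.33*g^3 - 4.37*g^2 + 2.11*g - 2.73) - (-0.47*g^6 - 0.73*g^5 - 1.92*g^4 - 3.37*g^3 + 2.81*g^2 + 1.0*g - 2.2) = -0.84*g^6 - 3.18*g^5 + 3.36*g^4 + 1.04*g^3 - 7.18*g^2 + 1.11*g - 0.53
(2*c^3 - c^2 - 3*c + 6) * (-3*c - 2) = -6*c^4 - c^3 + 11*c^2 - 12*c - 12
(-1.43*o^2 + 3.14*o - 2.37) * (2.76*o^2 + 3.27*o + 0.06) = -3.9468*o^4 + 3.9903*o^3 + 3.6408*o^2 - 7.5615*o - 0.1422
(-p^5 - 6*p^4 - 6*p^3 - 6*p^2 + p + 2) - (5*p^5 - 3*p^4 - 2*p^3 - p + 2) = -6*p^5 - 3*p^4 - 4*p^3 - 6*p^2 + 2*p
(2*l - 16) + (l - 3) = 3*l - 19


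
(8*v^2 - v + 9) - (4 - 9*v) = 8*v^2 + 8*v + 5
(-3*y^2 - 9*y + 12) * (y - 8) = -3*y^3 + 15*y^2 + 84*y - 96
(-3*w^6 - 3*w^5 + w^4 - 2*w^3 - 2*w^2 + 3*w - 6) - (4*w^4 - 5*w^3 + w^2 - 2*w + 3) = -3*w^6 - 3*w^5 - 3*w^4 + 3*w^3 - 3*w^2 + 5*w - 9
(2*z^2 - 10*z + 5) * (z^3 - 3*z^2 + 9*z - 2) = 2*z^5 - 16*z^4 + 53*z^3 - 109*z^2 + 65*z - 10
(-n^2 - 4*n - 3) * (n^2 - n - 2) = -n^4 - 3*n^3 + 3*n^2 + 11*n + 6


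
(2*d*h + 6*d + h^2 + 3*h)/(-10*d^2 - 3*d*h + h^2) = (-h - 3)/(5*d - h)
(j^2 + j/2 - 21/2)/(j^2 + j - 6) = (j^2 + j/2 - 21/2)/(j^2 + j - 6)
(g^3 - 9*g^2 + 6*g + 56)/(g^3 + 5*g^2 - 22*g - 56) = (g - 7)/(g + 7)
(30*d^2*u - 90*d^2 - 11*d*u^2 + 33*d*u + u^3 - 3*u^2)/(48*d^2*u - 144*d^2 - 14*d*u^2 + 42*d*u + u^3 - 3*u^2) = (-5*d + u)/(-8*d + u)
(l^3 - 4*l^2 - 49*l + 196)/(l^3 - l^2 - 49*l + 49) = (l - 4)/(l - 1)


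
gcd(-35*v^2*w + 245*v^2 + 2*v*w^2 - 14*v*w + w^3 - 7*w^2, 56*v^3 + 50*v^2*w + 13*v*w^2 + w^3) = 7*v + w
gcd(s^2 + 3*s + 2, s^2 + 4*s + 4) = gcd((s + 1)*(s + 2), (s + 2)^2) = s + 2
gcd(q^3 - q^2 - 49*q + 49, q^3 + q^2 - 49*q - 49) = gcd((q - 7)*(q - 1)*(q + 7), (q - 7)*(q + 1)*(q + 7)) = q^2 - 49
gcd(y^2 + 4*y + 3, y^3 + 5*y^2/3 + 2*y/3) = y + 1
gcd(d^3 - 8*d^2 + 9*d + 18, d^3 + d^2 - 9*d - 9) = d^2 - 2*d - 3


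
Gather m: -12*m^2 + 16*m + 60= -12*m^2 + 16*m + 60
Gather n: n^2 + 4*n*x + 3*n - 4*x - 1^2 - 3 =n^2 + n*(4*x + 3) - 4*x - 4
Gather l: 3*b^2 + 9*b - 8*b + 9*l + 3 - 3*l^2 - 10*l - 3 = 3*b^2 + b - 3*l^2 - l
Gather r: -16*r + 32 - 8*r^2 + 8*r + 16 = -8*r^2 - 8*r + 48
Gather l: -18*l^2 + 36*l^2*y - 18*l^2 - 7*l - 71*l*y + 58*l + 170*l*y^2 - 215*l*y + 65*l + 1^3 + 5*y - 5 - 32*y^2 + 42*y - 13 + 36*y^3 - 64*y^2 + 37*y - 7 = l^2*(36*y - 36) + l*(170*y^2 - 286*y + 116) + 36*y^3 - 96*y^2 + 84*y - 24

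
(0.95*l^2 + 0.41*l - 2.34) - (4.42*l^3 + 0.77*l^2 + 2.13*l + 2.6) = -4.42*l^3 + 0.18*l^2 - 1.72*l - 4.94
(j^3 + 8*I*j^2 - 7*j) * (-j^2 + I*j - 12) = -j^5 - 7*I*j^4 - 13*j^3 - 103*I*j^2 + 84*j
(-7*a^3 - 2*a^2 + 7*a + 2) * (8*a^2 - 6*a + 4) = -56*a^5 + 26*a^4 + 40*a^3 - 34*a^2 + 16*a + 8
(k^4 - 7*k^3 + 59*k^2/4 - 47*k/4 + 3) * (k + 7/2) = k^5 - 7*k^4/2 - 39*k^3/4 + 319*k^2/8 - 305*k/8 + 21/2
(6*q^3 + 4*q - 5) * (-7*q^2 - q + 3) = -42*q^5 - 6*q^4 - 10*q^3 + 31*q^2 + 17*q - 15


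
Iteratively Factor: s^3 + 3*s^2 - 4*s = (s - 1)*(s^2 + 4*s) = s*(s - 1)*(s + 4)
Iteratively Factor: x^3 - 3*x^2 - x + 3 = (x - 3)*(x^2 - 1) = (x - 3)*(x - 1)*(x + 1)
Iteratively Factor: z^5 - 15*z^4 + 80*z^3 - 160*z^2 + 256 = (z - 4)*(z^4 - 11*z^3 + 36*z^2 - 16*z - 64) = (z - 4)*(z + 1)*(z^3 - 12*z^2 + 48*z - 64) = (z - 4)^2*(z + 1)*(z^2 - 8*z + 16) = (z - 4)^3*(z + 1)*(z - 4)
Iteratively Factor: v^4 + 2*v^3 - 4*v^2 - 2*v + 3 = (v - 1)*(v^3 + 3*v^2 - v - 3) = (v - 1)*(v + 3)*(v^2 - 1) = (v - 1)*(v + 1)*(v + 3)*(v - 1)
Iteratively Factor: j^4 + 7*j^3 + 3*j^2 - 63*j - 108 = (j + 4)*(j^3 + 3*j^2 - 9*j - 27) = (j + 3)*(j + 4)*(j^2 - 9) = (j + 3)^2*(j + 4)*(j - 3)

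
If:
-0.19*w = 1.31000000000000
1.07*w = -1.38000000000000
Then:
No Solution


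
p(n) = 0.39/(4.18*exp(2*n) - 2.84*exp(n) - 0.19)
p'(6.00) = 0.00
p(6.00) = 0.00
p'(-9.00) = 0.00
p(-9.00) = -2.05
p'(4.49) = -0.00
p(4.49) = 0.00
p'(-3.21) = 0.44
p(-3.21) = -1.31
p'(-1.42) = 0.19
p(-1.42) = -0.62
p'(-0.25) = -62.55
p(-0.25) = 2.92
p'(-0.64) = -1.17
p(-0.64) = -0.74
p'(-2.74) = 0.46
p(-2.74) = -1.10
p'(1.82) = -0.01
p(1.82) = 0.00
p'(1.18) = -0.03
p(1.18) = 0.01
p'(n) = 0.39*(-8.36*exp(2*n) + 2.84*exp(n))/(4.18*exp(2*n) - 2.84*exp(n) - 0.19)^2 = (1.1076 - 3.2604*exp(n))*exp(n)/(-4.18*exp(2*n) + 2.84*exp(n) + 0.19)^2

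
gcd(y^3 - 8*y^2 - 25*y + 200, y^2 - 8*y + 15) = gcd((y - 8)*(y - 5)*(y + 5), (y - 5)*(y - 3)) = y - 5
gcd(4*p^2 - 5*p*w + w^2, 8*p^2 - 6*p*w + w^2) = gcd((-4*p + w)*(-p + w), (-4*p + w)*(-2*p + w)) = 4*p - w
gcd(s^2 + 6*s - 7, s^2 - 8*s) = 1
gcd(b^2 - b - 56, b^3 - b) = 1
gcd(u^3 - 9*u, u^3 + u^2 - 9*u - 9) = u^2 - 9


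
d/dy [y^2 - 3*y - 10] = 2*y - 3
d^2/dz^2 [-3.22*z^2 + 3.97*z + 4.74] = -6.44000000000000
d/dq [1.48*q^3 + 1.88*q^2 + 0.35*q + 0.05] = 4.44*q^2 + 3.76*q + 0.35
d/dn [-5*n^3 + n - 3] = 1 - 15*n^2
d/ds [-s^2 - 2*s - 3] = -2*s - 2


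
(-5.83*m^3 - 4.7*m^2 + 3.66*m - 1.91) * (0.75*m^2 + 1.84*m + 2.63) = -4.3725*m^5 - 14.2522*m^4 - 21.2359*m^3 - 7.0591*m^2 + 6.1114*m - 5.0233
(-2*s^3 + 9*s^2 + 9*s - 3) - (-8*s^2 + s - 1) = -2*s^3 + 17*s^2 + 8*s - 2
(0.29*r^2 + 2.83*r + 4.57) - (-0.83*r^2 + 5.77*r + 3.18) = 1.12*r^2 - 2.94*r + 1.39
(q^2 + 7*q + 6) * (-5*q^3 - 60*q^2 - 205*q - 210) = -5*q^5 - 95*q^4 - 655*q^3 - 2005*q^2 - 2700*q - 1260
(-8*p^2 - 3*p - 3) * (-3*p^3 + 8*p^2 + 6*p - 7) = 24*p^5 - 55*p^4 - 63*p^3 + 14*p^2 + 3*p + 21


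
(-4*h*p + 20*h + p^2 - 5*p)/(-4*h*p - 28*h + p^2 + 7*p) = (p - 5)/(p + 7)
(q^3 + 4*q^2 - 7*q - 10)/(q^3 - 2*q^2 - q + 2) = (q + 5)/(q - 1)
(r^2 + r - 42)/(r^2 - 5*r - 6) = (r + 7)/(r + 1)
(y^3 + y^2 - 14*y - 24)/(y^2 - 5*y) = (y^3 + y^2 - 14*y - 24)/(y*(y - 5))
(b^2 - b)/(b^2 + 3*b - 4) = b/(b + 4)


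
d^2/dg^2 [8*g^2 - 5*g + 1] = 16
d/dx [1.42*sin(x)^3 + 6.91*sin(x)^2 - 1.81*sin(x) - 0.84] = (4.26*sin(x)^2 + 13.82*sin(x) - 1.81)*cos(x)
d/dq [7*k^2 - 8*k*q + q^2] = -8*k + 2*q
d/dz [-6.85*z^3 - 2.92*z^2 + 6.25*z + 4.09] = -20.55*z^2 - 5.84*z + 6.25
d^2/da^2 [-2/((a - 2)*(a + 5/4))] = 16*(-16*(a - 2)^2 - 4*(a - 2)*(4*a + 5) - (4*a + 5)^2)/((a - 2)^3*(4*a + 5)^3)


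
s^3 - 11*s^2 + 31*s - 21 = (s - 7)*(s - 3)*(s - 1)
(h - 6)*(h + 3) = h^2 - 3*h - 18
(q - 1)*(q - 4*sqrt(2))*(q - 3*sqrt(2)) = q^3 - 7*sqrt(2)*q^2 - q^2 + 7*sqrt(2)*q + 24*q - 24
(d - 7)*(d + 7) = d^2 - 49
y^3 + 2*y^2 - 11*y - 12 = (y - 3)*(y + 1)*(y + 4)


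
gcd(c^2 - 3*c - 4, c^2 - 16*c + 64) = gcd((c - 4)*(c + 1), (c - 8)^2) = 1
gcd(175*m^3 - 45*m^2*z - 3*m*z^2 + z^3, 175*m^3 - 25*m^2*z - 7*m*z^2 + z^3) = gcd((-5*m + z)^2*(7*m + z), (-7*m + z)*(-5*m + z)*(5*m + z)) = -5*m + z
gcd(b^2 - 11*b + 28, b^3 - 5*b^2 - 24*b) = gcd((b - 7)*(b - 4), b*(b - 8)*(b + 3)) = 1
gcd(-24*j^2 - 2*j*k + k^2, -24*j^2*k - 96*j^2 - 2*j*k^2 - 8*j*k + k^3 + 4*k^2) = 24*j^2 + 2*j*k - k^2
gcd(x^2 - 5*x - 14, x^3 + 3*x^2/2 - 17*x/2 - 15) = x + 2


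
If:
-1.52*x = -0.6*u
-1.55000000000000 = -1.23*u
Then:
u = 1.26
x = 0.50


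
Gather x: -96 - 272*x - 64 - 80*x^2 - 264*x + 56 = -80*x^2 - 536*x - 104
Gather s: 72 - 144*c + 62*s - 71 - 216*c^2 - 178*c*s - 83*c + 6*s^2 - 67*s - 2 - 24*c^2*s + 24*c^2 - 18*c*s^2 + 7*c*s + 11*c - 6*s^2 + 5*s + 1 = -192*c^2 - 18*c*s^2 - 216*c + s*(-24*c^2 - 171*c)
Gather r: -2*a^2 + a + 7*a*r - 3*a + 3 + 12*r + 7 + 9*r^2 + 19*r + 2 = -2*a^2 - 2*a + 9*r^2 + r*(7*a + 31) + 12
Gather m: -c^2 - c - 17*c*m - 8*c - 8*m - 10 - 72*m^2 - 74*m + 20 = -c^2 - 9*c - 72*m^2 + m*(-17*c - 82) + 10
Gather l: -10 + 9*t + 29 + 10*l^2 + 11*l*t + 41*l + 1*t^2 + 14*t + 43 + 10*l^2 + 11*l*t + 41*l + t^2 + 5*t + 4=20*l^2 + l*(22*t + 82) + 2*t^2 + 28*t + 66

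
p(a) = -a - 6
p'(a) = -1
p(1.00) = -7.00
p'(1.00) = -1.00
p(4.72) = -10.72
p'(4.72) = -1.00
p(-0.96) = -5.04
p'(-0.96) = -1.00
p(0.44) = -6.44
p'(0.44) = -1.00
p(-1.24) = -4.76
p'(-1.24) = -1.00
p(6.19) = -12.19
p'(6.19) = -1.00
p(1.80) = -7.80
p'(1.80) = -1.00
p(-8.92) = 2.92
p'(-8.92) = -1.00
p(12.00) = -18.00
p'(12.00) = -1.00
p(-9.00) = 3.00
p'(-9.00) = -1.00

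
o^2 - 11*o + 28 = (o - 7)*(o - 4)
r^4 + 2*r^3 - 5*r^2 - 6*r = r*(r - 2)*(r + 1)*(r + 3)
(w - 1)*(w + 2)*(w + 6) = w^3 + 7*w^2 + 4*w - 12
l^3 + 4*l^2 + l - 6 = (l - 1)*(l + 2)*(l + 3)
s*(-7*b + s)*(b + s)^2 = -7*b^3*s - 13*b^2*s^2 - 5*b*s^3 + s^4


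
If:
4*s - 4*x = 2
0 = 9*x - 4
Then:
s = 17/18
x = 4/9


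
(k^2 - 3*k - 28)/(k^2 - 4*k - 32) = (k - 7)/(k - 8)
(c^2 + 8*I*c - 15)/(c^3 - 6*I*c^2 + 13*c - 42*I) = (c + 5*I)/(c^2 - 9*I*c - 14)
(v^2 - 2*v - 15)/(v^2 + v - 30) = (v + 3)/(v + 6)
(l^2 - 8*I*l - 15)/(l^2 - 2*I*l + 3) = (l - 5*I)/(l + I)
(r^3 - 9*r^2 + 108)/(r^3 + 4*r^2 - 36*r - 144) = (r^2 - 3*r - 18)/(r^2 + 10*r + 24)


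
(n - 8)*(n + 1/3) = n^2 - 23*n/3 - 8/3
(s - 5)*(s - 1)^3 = s^4 - 8*s^3 + 18*s^2 - 16*s + 5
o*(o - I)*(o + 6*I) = o^3 + 5*I*o^2 + 6*o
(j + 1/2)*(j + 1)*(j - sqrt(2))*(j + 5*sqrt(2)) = j^4 + 3*j^3/2 + 4*sqrt(2)*j^3 - 19*j^2/2 + 6*sqrt(2)*j^2 - 15*j + 2*sqrt(2)*j - 5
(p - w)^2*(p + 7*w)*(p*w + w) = p^4*w + 5*p^3*w^2 + p^3*w - 13*p^2*w^3 + 5*p^2*w^2 + 7*p*w^4 - 13*p*w^3 + 7*w^4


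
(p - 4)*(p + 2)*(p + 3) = p^3 + p^2 - 14*p - 24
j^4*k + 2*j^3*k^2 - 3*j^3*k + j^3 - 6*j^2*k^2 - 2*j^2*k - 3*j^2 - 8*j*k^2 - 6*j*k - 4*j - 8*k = (j - 4)*(j + 1)*(j + 2*k)*(j*k + 1)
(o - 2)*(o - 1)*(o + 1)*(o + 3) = o^4 + o^3 - 7*o^2 - o + 6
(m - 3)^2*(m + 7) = m^3 + m^2 - 33*m + 63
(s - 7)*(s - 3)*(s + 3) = s^3 - 7*s^2 - 9*s + 63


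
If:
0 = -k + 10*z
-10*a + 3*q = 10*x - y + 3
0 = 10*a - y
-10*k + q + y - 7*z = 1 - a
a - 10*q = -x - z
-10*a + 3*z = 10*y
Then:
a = -300/1137359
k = -110000/1137359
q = -36341/1137359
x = -352110/1137359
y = -3000/1137359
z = -11000/1137359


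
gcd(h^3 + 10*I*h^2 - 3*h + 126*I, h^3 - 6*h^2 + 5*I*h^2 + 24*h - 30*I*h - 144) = h - 3*I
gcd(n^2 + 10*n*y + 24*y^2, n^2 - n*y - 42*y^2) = n + 6*y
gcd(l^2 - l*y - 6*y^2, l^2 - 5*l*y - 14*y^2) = l + 2*y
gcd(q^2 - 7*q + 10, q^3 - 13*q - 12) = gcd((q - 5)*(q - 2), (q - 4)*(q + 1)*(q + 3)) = 1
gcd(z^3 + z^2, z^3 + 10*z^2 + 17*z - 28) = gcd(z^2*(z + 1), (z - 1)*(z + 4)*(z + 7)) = 1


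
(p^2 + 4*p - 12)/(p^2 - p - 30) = (-p^2 - 4*p + 12)/(-p^2 + p + 30)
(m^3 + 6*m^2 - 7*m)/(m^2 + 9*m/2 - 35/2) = 2*m*(m - 1)/(2*m - 5)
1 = 1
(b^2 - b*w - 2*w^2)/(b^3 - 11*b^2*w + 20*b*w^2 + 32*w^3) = (b - 2*w)/(b^2 - 12*b*w + 32*w^2)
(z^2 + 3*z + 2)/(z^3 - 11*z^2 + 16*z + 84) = (z + 1)/(z^2 - 13*z + 42)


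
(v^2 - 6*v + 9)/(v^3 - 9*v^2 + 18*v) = (v - 3)/(v*(v - 6))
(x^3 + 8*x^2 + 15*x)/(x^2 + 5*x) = x + 3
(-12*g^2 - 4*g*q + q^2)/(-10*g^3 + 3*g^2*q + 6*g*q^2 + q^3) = (-6*g + q)/(-5*g^2 + 4*g*q + q^2)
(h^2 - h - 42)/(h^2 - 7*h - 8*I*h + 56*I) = (h + 6)/(h - 8*I)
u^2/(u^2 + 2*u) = u/(u + 2)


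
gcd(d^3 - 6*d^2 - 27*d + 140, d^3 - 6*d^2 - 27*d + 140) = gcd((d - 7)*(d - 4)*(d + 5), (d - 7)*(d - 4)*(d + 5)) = d^3 - 6*d^2 - 27*d + 140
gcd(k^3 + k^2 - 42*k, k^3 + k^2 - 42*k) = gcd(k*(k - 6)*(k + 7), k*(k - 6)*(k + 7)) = k^3 + k^2 - 42*k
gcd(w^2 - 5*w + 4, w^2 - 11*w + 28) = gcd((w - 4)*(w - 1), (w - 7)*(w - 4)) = w - 4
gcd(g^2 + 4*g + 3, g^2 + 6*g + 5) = g + 1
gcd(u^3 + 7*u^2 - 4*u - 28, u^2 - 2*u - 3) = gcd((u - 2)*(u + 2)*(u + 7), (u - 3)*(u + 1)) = 1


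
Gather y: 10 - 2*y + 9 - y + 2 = 21 - 3*y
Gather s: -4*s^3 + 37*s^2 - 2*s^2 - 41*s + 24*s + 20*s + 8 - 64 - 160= -4*s^3 + 35*s^2 + 3*s - 216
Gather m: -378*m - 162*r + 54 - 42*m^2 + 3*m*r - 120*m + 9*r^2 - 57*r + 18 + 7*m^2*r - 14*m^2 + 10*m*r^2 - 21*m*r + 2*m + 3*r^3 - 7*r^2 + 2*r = m^2*(7*r - 56) + m*(10*r^2 - 18*r - 496) + 3*r^3 + 2*r^2 - 217*r + 72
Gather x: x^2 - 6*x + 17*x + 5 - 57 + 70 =x^2 + 11*x + 18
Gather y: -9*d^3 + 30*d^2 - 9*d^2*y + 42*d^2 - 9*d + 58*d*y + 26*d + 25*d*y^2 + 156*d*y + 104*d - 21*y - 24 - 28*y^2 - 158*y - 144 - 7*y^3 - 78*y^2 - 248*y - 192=-9*d^3 + 72*d^2 + 121*d - 7*y^3 + y^2*(25*d - 106) + y*(-9*d^2 + 214*d - 427) - 360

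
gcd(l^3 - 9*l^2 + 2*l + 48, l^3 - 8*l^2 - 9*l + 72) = l^2 - 11*l + 24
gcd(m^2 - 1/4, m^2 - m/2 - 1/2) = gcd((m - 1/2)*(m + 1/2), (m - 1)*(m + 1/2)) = m + 1/2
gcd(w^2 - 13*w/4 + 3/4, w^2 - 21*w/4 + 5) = 1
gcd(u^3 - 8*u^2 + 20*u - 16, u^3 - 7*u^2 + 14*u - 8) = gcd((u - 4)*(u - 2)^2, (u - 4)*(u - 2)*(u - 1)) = u^2 - 6*u + 8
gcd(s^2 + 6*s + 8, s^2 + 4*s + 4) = s + 2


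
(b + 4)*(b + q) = b^2 + b*q + 4*b + 4*q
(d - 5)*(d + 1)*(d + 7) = d^3 + 3*d^2 - 33*d - 35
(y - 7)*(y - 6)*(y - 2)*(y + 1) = y^4 - 14*y^3 + 53*y^2 - 16*y - 84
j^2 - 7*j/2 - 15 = (j - 6)*(j + 5/2)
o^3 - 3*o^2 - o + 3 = (o - 3)*(o - 1)*(o + 1)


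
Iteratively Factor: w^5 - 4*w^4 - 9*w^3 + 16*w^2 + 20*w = (w)*(w^4 - 4*w^3 - 9*w^2 + 16*w + 20) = w*(w + 2)*(w^3 - 6*w^2 + 3*w + 10) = w*(w + 1)*(w + 2)*(w^2 - 7*w + 10) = w*(w - 5)*(w + 1)*(w + 2)*(w - 2)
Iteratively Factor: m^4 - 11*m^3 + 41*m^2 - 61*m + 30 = (m - 5)*(m^3 - 6*m^2 + 11*m - 6) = (m - 5)*(m - 1)*(m^2 - 5*m + 6) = (m - 5)*(m - 2)*(m - 1)*(m - 3)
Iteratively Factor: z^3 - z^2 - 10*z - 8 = (z - 4)*(z^2 + 3*z + 2) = (z - 4)*(z + 1)*(z + 2)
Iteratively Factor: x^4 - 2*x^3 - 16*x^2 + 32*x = (x + 4)*(x^3 - 6*x^2 + 8*x) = x*(x + 4)*(x^2 - 6*x + 8) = x*(x - 4)*(x + 4)*(x - 2)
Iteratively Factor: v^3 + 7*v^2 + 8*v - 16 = (v - 1)*(v^2 + 8*v + 16) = (v - 1)*(v + 4)*(v + 4)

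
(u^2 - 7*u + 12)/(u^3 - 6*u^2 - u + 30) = (u - 4)/(u^2 - 3*u - 10)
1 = 1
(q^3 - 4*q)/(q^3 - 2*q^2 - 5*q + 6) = q*(q - 2)/(q^2 - 4*q + 3)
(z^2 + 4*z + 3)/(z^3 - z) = (z + 3)/(z*(z - 1))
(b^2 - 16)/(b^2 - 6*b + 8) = (b + 4)/(b - 2)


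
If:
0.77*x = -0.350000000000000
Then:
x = -0.45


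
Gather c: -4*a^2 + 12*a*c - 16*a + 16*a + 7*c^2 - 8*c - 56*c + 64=-4*a^2 + 7*c^2 + c*(12*a - 64) + 64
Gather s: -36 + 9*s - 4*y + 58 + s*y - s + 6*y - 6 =s*(y + 8) + 2*y + 16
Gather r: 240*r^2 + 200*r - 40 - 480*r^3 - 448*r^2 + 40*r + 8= -480*r^3 - 208*r^2 + 240*r - 32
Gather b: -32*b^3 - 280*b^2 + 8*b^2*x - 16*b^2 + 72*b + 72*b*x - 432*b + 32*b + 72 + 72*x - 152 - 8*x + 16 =-32*b^3 + b^2*(8*x - 296) + b*(72*x - 328) + 64*x - 64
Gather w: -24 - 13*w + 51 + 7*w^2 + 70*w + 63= 7*w^2 + 57*w + 90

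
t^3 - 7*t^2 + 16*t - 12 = (t - 3)*(t - 2)^2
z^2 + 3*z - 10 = (z - 2)*(z + 5)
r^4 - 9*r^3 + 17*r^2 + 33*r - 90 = (r - 5)*(r - 3)^2*(r + 2)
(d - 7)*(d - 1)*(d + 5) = d^3 - 3*d^2 - 33*d + 35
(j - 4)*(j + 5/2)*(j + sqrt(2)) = j^3 - 3*j^2/2 + sqrt(2)*j^2 - 10*j - 3*sqrt(2)*j/2 - 10*sqrt(2)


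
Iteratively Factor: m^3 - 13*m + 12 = (m + 4)*(m^2 - 4*m + 3) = (m - 3)*(m + 4)*(m - 1)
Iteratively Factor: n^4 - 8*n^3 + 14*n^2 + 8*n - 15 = (n - 5)*(n^3 - 3*n^2 - n + 3) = (n - 5)*(n - 1)*(n^2 - 2*n - 3) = (n - 5)*(n - 3)*(n - 1)*(n + 1)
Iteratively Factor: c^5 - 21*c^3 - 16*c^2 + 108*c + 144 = (c - 3)*(c^4 + 3*c^3 - 12*c^2 - 52*c - 48) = (c - 3)*(c + 3)*(c^3 - 12*c - 16) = (c - 4)*(c - 3)*(c + 3)*(c^2 + 4*c + 4) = (c - 4)*(c - 3)*(c + 2)*(c + 3)*(c + 2)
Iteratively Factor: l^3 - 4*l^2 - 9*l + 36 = (l - 4)*(l^2 - 9) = (l - 4)*(l + 3)*(l - 3)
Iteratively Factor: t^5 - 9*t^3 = (t - 3)*(t^4 + 3*t^3) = t*(t - 3)*(t^3 + 3*t^2) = t^2*(t - 3)*(t^2 + 3*t) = t^3*(t - 3)*(t + 3)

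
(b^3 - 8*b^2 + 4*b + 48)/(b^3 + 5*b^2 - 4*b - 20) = (b^2 - 10*b + 24)/(b^2 + 3*b - 10)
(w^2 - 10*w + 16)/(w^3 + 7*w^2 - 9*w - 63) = (w^2 - 10*w + 16)/(w^3 + 7*w^2 - 9*w - 63)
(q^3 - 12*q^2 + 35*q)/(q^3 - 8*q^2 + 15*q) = (q - 7)/(q - 3)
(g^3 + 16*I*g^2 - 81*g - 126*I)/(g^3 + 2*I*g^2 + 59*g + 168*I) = (g + 6*I)/(g - 8*I)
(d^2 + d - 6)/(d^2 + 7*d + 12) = (d - 2)/(d + 4)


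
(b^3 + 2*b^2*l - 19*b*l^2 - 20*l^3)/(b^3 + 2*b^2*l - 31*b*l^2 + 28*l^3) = (b^2 + 6*b*l + 5*l^2)/(b^2 + 6*b*l - 7*l^2)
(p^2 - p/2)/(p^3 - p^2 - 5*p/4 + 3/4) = 2*p/(2*p^2 - p - 3)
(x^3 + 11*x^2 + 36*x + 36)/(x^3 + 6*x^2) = 1 + 5/x + 6/x^2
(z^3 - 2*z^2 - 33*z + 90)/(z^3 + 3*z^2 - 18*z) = (z - 5)/z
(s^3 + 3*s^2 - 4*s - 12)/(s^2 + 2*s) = s + 1 - 6/s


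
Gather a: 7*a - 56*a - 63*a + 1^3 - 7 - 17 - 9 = -112*a - 32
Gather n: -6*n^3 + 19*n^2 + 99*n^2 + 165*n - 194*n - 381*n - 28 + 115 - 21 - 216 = -6*n^3 + 118*n^2 - 410*n - 150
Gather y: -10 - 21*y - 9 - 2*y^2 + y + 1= -2*y^2 - 20*y - 18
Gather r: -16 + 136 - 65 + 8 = 63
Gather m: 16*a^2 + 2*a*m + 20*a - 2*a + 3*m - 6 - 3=16*a^2 + 18*a + m*(2*a + 3) - 9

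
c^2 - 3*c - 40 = (c - 8)*(c + 5)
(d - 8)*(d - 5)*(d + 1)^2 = d^4 - 11*d^3 + 15*d^2 + 67*d + 40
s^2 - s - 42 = (s - 7)*(s + 6)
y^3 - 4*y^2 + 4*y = y*(y - 2)^2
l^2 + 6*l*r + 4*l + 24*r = (l + 4)*(l + 6*r)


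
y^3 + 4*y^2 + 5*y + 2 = (y + 1)^2*(y + 2)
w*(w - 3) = w^2 - 3*w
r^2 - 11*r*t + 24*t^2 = (r - 8*t)*(r - 3*t)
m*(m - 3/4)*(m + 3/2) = m^3 + 3*m^2/4 - 9*m/8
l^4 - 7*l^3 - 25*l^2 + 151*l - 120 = (l - 8)*(l - 3)*(l - 1)*(l + 5)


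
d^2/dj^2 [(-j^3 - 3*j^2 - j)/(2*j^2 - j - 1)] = 2*(-13*j^3 - 21*j^2 - 9*j - 2)/(8*j^6 - 12*j^5 - 6*j^4 + 11*j^3 + 3*j^2 - 3*j - 1)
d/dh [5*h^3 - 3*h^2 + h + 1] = 15*h^2 - 6*h + 1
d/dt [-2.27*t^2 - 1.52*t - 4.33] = -4.54*t - 1.52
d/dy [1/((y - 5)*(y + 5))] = -2*y/(y^4 - 50*y^2 + 625)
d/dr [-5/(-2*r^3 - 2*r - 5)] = 10*(-3*r^2 - 1)/(2*r^3 + 2*r + 5)^2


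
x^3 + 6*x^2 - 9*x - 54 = (x - 3)*(x + 3)*(x + 6)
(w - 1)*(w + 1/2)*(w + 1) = w^3 + w^2/2 - w - 1/2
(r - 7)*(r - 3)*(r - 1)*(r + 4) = r^4 - 7*r^3 - 13*r^2 + 103*r - 84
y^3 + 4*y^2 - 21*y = y*(y - 3)*(y + 7)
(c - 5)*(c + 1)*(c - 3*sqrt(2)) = c^3 - 3*sqrt(2)*c^2 - 4*c^2 - 5*c + 12*sqrt(2)*c + 15*sqrt(2)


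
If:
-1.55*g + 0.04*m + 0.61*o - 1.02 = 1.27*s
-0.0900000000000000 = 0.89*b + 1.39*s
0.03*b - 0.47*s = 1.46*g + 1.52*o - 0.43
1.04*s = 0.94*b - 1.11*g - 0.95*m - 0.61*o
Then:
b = -1.56179775280899*s - 0.101123595505618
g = -0.729518526207816*s - 0.398458611525144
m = -2.01930836036006*s - 0.0606112891410974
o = 0.360686260315225*s + 0.66362885852733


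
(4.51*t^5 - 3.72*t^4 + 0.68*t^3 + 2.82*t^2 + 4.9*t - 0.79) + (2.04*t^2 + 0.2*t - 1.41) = 4.51*t^5 - 3.72*t^4 + 0.68*t^3 + 4.86*t^2 + 5.1*t - 2.2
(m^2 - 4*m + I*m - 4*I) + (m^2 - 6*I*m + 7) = 2*m^2 - 4*m - 5*I*m + 7 - 4*I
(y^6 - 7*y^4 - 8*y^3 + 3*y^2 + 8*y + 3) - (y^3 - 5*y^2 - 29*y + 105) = y^6 - 7*y^4 - 9*y^3 + 8*y^2 + 37*y - 102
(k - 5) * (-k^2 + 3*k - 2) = -k^3 + 8*k^2 - 17*k + 10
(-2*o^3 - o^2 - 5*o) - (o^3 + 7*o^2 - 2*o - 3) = -3*o^3 - 8*o^2 - 3*o + 3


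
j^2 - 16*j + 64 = (j - 8)^2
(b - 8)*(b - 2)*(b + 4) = b^3 - 6*b^2 - 24*b + 64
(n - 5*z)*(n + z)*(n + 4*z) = n^3 - 21*n*z^2 - 20*z^3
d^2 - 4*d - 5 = (d - 5)*(d + 1)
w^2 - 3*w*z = w*(w - 3*z)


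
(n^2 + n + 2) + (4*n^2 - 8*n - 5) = 5*n^2 - 7*n - 3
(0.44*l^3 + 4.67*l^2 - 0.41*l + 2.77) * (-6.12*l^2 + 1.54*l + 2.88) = -2.6928*l^5 - 27.9028*l^4 + 10.9682*l^3 - 4.1342*l^2 + 3.085*l + 7.9776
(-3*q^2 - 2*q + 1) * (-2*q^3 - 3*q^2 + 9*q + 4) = 6*q^5 + 13*q^4 - 23*q^3 - 33*q^2 + q + 4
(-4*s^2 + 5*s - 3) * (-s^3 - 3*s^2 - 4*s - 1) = 4*s^5 + 7*s^4 + 4*s^3 - 7*s^2 + 7*s + 3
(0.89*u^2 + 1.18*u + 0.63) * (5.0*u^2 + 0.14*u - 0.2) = 4.45*u^4 + 6.0246*u^3 + 3.1372*u^2 - 0.1478*u - 0.126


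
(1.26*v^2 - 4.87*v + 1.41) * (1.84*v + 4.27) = 2.3184*v^3 - 3.5806*v^2 - 18.2005*v + 6.0207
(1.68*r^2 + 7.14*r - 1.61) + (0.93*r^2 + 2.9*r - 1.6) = 2.61*r^2 + 10.04*r - 3.21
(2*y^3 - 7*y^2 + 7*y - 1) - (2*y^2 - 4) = 2*y^3 - 9*y^2 + 7*y + 3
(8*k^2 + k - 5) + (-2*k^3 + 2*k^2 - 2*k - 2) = -2*k^3 + 10*k^2 - k - 7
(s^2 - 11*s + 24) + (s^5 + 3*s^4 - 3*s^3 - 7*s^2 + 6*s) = s^5 + 3*s^4 - 3*s^3 - 6*s^2 - 5*s + 24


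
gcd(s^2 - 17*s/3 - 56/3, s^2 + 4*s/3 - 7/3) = s + 7/3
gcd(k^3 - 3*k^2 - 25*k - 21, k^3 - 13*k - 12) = k^2 + 4*k + 3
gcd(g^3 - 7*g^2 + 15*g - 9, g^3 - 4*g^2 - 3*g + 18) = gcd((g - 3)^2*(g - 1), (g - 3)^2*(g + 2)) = g^2 - 6*g + 9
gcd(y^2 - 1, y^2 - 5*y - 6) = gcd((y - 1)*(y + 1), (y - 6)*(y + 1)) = y + 1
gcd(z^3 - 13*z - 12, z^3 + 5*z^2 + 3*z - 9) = z + 3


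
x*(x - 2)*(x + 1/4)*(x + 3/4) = x^4 - x^3 - 29*x^2/16 - 3*x/8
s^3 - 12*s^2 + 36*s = s*(s - 6)^2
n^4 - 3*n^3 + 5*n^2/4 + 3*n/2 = n*(n - 2)*(n - 3/2)*(n + 1/2)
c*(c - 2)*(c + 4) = c^3 + 2*c^2 - 8*c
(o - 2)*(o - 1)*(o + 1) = o^3 - 2*o^2 - o + 2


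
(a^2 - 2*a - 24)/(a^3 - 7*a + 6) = (a^2 - 2*a - 24)/(a^3 - 7*a + 6)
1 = 1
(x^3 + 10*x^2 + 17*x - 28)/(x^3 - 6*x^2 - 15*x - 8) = (-x^3 - 10*x^2 - 17*x + 28)/(-x^3 + 6*x^2 + 15*x + 8)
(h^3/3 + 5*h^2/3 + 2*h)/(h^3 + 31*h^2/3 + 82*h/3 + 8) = h*(h^2 + 5*h + 6)/(3*h^3 + 31*h^2 + 82*h + 24)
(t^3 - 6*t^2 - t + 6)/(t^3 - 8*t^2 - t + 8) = (t - 6)/(t - 8)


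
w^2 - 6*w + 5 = (w - 5)*(w - 1)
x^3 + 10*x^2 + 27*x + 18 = (x + 1)*(x + 3)*(x + 6)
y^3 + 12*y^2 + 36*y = y*(y + 6)^2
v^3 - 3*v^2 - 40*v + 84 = (v - 7)*(v - 2)*(v + 6)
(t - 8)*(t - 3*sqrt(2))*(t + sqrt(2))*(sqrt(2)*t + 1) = sqrt(2)*t^4 - 8*sqrt(2)*t^3 - 3*t^3 - 8*sqrt(2)*t^2 + 24*t^2 - 6*t + 64*sqrt(2)*t + 48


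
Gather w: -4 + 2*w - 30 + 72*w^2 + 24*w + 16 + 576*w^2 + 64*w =648*w^2 + 90*w - 18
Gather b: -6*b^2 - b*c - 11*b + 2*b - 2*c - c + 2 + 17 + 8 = -6*b^2 + b*(-c - 9) - 3*c + 27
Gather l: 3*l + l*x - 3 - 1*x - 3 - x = l*(x + 3) - 2*x - 6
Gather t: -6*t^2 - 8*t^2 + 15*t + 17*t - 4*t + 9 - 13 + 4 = -14*t^2 + 28*t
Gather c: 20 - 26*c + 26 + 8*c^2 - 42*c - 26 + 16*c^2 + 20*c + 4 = 24*c^2 - 48*c + 24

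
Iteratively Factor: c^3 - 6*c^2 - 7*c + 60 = (c - 5)*(c^2 - c - 12) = (c - 5)*(c - 4)*(c + 3)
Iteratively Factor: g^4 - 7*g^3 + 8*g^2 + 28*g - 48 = (g + 2)*(g^3 - 9*g^2 + 26*g - 24) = (g - 4)*(g + 2)*(g^2 - 5*g + 6) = (g - 4)*(g - 2)*(g + 2)*(g - 3)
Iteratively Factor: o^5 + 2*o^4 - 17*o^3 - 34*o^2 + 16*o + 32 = (o - 1)*(o^4 + 3*o^3 - 14*o^2 - 48*o - 32) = (o - 1)*(o + 1)*(o^3 + 2*o^2 - 16*o - 32) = (o - 1)*(o + 1)*(o + 2)*(o^2 - 16) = (o - 1)*(o + 1)*(o + 2)*(o + 4)*(o - 4)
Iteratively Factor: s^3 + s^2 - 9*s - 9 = (s - 3)*(s^2 + 4*s + 3) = (s - 3)*(s + 3)*(s + 1)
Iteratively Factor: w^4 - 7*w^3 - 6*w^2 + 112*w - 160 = (w - 4)*(w^3 - 3*w^2 - 18*w + 40) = (w - 5)*(w - 4)*(w^2 + 2*w - 8) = (w - 5)*(w - 4)*(w - 2)*(w + 4)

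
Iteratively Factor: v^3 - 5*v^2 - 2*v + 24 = (v - 4)*(v^2 - v - 6) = (v - 4)*(v - 3)*(v + 2)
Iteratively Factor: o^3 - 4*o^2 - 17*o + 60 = (o - 3)*(o^2 - o - 20) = (o - 3)*(o + 4)*(o - 5)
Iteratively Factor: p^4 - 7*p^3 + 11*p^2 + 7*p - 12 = (p + 1)*(p^3 - 8*p^2 + 19*p - 12) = (p - 3)*(p + 1)*(p^2 - 5*p + 4) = (p - 4)*(p - 3)*(p + 1)*(p - 1)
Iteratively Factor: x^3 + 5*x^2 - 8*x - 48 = (x + 4)*(x^2 + x - 12) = (x + 4)^2*(x - 3)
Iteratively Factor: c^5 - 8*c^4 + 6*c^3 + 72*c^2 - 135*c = (c - 3)*(c^4 - 5*c^3 - 9*c^2 + 45*c) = (c - 5)*(c - 3)*(c^3 - 9*c) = (c - 5)*(c - 3)*(c + 3)*(c^2 - 3*c) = (c - 5)*(c - 3)^2*(c + 3)*(c)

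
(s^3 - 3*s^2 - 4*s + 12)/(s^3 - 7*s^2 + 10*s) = (s^2 - s - 6)/(s*(s - 5))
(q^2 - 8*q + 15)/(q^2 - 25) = (q - 3)/(q + 5)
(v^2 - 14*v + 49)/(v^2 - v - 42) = (v - 7)/(v + 6)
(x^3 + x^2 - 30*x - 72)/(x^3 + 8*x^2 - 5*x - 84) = (x^2 - 3*x - 18)/(x^2 + 4*x - 21)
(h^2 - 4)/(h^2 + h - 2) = (h - 2)/(h - 1)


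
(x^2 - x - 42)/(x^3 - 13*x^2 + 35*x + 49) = (x + 6)/(x^2 - 6*x - 7)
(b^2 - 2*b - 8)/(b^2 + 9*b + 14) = (b - 4)/(b + 7)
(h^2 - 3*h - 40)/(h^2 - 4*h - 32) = (h + 5)/(h + 4)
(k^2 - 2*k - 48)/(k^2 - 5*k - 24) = (k + 6)/(k + 3)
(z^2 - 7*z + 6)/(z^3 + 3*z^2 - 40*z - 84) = (z - 1)/(z^2 + 9*z + 14)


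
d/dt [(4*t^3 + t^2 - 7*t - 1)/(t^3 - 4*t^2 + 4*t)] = (-17*t^3 + 12*t^2 + 3*t - 2)/(t^2*(t^3 - 6*t^2 + 12*t - 8))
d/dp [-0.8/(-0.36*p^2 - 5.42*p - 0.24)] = (-0.576*p - 4.336)/(0.36*p^2 + 5.42*p + 0.24)^2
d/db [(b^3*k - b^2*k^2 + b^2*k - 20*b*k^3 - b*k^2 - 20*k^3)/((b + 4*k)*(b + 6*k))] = k*(b^2 + 12*b*k - 30*k^2 + 11*k)/(b^2 + 12*b*k + 36*k^2)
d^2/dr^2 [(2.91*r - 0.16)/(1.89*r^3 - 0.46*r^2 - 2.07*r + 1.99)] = (62.368866*r^5 - 22.038156*r^4 + 26.226762*r^3 - 127.78494*r^2 + 18.679428*r + 22.31023)/(6.751269*r^9 - 4.929498*r^8 - 20.982969*r^7 + 32.026049*r^6 + 12.600711*r^5 - 51.362772*r^4 + 24.953292*r^3 + 20.115915*r^2 - 24.592221*r + 7.880599)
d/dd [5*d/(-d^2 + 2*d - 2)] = 5*(d^2 - 2)/(d^4 - 4*d^3 + 8*d^2 - 8*d + 4)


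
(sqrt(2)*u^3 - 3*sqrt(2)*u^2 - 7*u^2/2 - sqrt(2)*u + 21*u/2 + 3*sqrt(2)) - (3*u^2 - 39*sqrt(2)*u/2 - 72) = sqrt(2)*u^3 - 13*u^2/2 - 3*sqrt(2)*u^2 + 21*u/2 + 37*sqrt(2)*u/2 + 3*sqrt(2) + 72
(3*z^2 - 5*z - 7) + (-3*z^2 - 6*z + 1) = -11*z - 6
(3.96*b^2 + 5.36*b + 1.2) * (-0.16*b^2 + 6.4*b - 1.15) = -0.6336*b^4 + 24.4864*b^3 + 29.558*b^2 + 1.516*b - 1.38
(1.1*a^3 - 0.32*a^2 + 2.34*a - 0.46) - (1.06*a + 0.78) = 1.1*a^3 - 0.32*a^2 + 1.28*a - 1.24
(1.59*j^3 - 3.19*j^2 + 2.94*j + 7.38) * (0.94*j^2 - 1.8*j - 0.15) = 1.4946*j^5 - 5.8606*j^4 + 8.2671*j^3 + 2.1237*j^2 - 13.725*j - 1.107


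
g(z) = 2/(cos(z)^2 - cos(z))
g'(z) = 2*(2*sin(z)*cos(z) - sin(z))/(cos(z)^2 - cos(z))^2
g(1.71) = 12.66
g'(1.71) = -101.35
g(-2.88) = 1.05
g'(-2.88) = 0.42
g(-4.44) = 5.86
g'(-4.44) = -25.42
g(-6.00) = -52.30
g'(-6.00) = 351.66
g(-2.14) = 2.41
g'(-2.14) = 5.09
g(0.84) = -9.01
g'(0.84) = 10.12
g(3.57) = 1.15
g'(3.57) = 0.78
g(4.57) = 12.34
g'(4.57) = 96.79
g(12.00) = -15.18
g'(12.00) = -42.51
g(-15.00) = 1.50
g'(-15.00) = 1.83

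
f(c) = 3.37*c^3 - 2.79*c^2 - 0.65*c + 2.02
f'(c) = 10.11*c^2 - 5.58*c - 0.65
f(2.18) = 22.26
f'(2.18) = 35.23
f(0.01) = 2.01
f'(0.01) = -0.70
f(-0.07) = 2.05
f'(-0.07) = -0.21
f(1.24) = 3.35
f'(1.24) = 7.98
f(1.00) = 1.95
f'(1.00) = 3.88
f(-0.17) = 2.03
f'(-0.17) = 0.59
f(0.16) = 1.86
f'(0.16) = -1.28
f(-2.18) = -44.74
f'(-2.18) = 59.56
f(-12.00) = -6215.30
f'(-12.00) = 1522.15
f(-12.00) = -6215.30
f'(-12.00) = 1522.15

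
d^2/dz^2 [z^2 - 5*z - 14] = 2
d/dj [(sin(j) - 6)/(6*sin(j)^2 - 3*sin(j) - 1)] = (-6*sin(j)^2 + 72*sin(j) - 19)*cos(j)/(6*sin(j)^2 - 3*sin(j) - 1)^2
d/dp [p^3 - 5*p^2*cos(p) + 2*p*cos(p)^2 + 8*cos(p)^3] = 5*p^2*sin(p) + 3*p^2 - 2*p*sin(2*p) - 10*p*cos(p) - 24*sin(p)*cos(p)^2 + 2*cos(p)^2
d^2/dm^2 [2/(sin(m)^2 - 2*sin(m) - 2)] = 4*(2*sin(m)^4 - 3*sin(m)^3 + 3*sin(m)^2 + 4*sin(m) - 6)/(2*sin(m) + cos(m)^2 + 1)^3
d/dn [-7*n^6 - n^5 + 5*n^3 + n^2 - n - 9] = -42*n^5 - 5*n^4 + 15*n^2 + 2*n - 1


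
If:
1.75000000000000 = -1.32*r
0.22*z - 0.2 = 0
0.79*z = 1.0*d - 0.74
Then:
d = 1.46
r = -1.33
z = 0.91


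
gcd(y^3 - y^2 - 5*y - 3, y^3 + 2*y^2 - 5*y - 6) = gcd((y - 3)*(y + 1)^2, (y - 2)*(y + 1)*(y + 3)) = y + 1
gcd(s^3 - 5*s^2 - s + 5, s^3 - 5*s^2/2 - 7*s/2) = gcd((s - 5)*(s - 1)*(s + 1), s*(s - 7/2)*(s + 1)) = s + 1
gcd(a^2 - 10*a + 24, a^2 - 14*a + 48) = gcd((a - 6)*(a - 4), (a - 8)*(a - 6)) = a - 6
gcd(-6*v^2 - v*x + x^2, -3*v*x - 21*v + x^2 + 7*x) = -3*v + x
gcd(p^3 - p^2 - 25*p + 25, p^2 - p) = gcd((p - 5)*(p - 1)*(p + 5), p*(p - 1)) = p - 1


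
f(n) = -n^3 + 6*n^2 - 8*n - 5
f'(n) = -3*n^2 + 12*n - 8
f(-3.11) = 107.99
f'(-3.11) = -74.34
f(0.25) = -6.64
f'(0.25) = -5.19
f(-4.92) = 298.69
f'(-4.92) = -139.66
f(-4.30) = 219.85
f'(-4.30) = -115.07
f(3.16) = -1.92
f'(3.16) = -0.04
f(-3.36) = 127.55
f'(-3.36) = -82.19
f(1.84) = -5.64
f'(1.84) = 3.92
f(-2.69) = 79.40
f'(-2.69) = -61.99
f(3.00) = -2.00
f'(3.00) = 1.00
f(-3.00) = 100.00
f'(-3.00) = -71.00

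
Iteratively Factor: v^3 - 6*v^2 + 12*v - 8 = (v - 2)*(v^2 - 4*v + 4) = (v - 2)^2*(v - 2)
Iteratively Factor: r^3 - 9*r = (r + 3)*(r^2 - 3*r) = r*(r + 3)*(r - 3)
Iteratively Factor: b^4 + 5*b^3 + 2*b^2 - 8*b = (b)*(b^3 + 5*b^2 + 2*b - 8) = b*(b - 1)*(b^2 + 6*b + 8) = b*(b - 1)*(b + 4)*(b + 2)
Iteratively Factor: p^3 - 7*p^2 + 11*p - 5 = (p - 1)*(p^2 - 6*p + 5) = (p - 5)*(p - 1)*(p - 1)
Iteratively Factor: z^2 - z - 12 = (z + 3)*(z - 4)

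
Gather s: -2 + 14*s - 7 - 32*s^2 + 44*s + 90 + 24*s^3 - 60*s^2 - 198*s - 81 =24*s^3 - 92*s^2 - 140*s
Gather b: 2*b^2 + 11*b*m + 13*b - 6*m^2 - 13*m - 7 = 2*b^2 + b*(11*m + 13) - 6*m^2 - 13*m - 7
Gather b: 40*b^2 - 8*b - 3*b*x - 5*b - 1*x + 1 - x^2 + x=40*b^2 + b*(-3*x - 13) - x^2 + 1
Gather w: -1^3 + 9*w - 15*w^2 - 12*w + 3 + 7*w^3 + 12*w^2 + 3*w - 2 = 7*w^3 - 3*w^2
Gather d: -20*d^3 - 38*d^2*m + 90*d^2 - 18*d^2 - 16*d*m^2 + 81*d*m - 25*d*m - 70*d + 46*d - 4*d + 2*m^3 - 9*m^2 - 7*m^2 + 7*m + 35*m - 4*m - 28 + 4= -20*d^3 + d^2*(72 - 38*m) + d*(-16*m^2 + 56*m - 28) + 2*m^3 - 16*m^2 + 38*m - 24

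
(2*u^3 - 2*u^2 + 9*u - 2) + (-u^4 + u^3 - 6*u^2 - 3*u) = -u^4 + 3*u^3 - 8*u^2 + 6*u - 2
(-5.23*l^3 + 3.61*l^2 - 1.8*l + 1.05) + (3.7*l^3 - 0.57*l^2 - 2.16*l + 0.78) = -1.53*l^3 + 3.04*l^2 - 3.96*l + 1.83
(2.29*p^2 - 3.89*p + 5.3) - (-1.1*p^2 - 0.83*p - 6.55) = 3.39*p^2 - 3.06*p + 11.85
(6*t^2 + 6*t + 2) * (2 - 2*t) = -12*t^3 + 8*t + 4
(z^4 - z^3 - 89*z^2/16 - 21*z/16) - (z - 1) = z^4 - z^3 - 89*z^2/16 - 37*z/16 + 1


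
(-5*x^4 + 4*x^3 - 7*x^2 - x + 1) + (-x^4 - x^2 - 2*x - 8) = -6*x^4 + 4*x^3 - 8*x^2 - 3*x - 7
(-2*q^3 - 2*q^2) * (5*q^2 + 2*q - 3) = -10*q^5 - 14*q^4 + 2*q^3 + 6*q^2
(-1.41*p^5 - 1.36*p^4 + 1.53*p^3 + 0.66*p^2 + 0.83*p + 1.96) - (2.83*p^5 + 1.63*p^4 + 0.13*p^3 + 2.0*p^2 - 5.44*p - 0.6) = -4.24*p^5 - 2.99*p^4 + 1.4*p^3 - 1.34*p^2 + 6.27*p + 2.56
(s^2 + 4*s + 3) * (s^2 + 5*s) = s^4 + 9*s^3 + 23*s^2 + 15*s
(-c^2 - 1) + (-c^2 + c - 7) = -2*c^2 + c - 8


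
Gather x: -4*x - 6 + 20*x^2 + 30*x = 20*x^2 + 26*x - 6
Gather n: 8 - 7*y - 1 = 7 - 7*y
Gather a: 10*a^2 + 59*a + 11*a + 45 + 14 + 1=10*a^2 + 70*a + 60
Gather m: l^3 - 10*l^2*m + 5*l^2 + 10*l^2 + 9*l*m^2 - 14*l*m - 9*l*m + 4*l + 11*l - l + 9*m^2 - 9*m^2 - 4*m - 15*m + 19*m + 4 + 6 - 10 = l^3 + 15*l^2 + 9*l*m^2 + 14*l + m*(-10*l^2 - 23*l)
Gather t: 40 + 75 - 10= 105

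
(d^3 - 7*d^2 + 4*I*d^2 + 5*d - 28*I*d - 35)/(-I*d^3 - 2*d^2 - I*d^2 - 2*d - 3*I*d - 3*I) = (I*d^3 - d^2*(4 + 7*I) + d*(28 + 5*I) - 35*I)/(d^3 + d^2*(1 - 2*I) + d*(3 - 2*I) + 3)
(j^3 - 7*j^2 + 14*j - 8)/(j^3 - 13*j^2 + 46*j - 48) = (j^2 - 5*j + 4)/(j^2 - 11*j + 24)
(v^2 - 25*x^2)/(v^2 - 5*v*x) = (v + 5*x)/v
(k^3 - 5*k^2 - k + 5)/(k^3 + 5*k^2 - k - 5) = (k - 5)/(k + 5)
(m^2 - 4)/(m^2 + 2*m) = (m - 2)/m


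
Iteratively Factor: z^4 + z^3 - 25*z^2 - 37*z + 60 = (z - 1)*(z^3 + 2*z^2 - 23*z - 60) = (z - 1)*(z + 3)*(z^2 - z - 20) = (z - 1)*(z + 3)*(z + 4)*(z - 5)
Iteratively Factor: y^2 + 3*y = (y + 3)*(y)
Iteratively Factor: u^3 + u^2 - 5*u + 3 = (u + 3)*(u^2 - 2*u + 1) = (u - 1)*(u + 3)*(u - 1)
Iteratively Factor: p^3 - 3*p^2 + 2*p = (p - 2)*(p^2 - p) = p*(p - 2)*(p - 1)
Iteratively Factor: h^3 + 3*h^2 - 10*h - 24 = (h - 3)*(h^2 + 6*h + 8) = (h - 3)*(h + 2)*(h + 4)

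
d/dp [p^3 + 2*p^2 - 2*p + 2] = 3*p^2 + 4*p - 2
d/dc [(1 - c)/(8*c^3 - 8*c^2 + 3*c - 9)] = (-8*c^3 + 8*c^2 - 3*c + (c - 1)*(24*c^2 - 16*c + 3) + 9)/(8*c^3 - 8*c^2 + 3*c - 9)^2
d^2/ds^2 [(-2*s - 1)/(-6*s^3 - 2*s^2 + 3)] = 4*(2*s^2*(2*s + 1)*(9*s + 2)^2 - (18*s^2 + 4*s + (2*s + 1)*(9*s + 1))*(6*s^3 + 2*s^2 - 3))/(6*s^3 + 2*s^2 - 3)^3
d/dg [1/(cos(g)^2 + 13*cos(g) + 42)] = (2*cos(g) + 13)*sin(g)/(cos(g)^2 + 13*cos(g) + 42)^2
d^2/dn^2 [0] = 0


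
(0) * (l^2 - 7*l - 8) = 0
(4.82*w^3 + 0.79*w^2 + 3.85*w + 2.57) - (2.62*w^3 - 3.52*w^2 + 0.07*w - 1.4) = 2.2*w^3 + 4.31*w^2 + 3.78*w + 3.97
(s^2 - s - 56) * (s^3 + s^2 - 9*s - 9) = s^5 - 66*s^3 - 56*s^2 + 513*s + 504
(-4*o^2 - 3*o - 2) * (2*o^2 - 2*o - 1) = -8*o^4 + 2*o^3 + 6*o^2 + 7*o + 2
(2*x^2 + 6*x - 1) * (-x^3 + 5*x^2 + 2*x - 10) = -2*x^5 + 4*x^4 + 35*x^3 - 13*x^2 - 62*x + 10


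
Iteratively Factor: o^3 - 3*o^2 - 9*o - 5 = (o + 1)*(o^2 - 4*o - 5) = (o - 5)*(o + 1)*(o + 1)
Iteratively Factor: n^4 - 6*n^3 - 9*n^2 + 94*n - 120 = (n - 2)*(n^3 - 4*n^2 - 17*n + 60) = (n - 3)*(n - 2)*(n^2 - n - 20) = (n - 5)*(n - 3)*(n - 2)*(n + 4)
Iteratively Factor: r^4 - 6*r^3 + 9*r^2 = (r - 3)*(r^3 - 3*r^2) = r*(r - 3)*(r^2 - 3*r) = r^2*(r - 3)*(r - 3)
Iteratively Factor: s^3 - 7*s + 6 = (s - 2)*(s^2 + 2*s - 3) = (s - 2)*(s - 1)*(s + 3)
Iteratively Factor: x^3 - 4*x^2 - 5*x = (x + 1)*(x^2 - 5*x) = x*(x + 1)*(x - 5)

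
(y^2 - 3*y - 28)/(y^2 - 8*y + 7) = (y + 4)/(y - 1)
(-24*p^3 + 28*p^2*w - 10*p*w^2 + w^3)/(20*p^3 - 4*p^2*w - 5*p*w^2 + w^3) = (-12*p^2 + 8*p*w - w^2)/(10*p^2 + 3*p*w - w^2)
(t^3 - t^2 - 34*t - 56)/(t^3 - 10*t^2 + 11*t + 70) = (t + 4)/(t - 5)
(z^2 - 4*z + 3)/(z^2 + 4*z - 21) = (z - 1)/(z + 7)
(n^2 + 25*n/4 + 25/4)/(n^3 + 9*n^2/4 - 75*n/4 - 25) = 1/(n - 4)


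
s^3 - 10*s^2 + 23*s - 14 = (s - 7)*(s - 2)*(s - 1)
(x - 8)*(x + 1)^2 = x^3 - 6*x^2 - 15*x - 8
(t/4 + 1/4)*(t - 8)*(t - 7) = t^3/4 - 7*t^2/2 + 41*t/4 + 14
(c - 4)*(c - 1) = c^2 - 5*c + 4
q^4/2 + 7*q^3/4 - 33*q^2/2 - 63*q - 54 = (q/2 + 1)*(q - 6)*(q + 3/2)*(q + 6)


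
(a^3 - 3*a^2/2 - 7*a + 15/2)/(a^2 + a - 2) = (2*a^2 - a - 15)/(2*(a + 2))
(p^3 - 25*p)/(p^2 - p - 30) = p*(p - 5)/(p - 6)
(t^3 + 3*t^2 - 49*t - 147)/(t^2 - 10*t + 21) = (t^2 + 10*t + 21)/(t - 3)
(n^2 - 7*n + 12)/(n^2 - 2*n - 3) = (n - 4)/(n + 1)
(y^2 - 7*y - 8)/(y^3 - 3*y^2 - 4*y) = (y - 8)/(y*(y - 4))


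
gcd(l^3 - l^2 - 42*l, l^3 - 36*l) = l^2 + 6*l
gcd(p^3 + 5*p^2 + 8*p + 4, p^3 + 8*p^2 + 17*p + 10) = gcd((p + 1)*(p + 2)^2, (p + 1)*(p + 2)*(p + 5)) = p^2 + 3*p + 2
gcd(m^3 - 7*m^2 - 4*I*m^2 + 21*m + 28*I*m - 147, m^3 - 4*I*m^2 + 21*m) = m^2 - 4*I*m + 21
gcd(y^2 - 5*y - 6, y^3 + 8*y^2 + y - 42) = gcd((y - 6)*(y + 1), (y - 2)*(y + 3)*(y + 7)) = 1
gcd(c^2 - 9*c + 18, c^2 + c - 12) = c - 3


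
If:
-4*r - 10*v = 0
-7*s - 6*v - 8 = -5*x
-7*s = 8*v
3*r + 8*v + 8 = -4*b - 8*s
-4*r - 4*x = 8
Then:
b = 277/406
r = -90/29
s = -288/203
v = 36/29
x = 32/29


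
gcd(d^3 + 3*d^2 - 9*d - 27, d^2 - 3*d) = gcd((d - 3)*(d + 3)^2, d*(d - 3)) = d - 3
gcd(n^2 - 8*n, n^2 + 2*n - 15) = 1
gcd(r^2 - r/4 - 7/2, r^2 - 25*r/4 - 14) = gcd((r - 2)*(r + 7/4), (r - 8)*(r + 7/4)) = r + 7/4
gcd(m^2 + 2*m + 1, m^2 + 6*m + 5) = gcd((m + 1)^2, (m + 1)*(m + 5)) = m + 1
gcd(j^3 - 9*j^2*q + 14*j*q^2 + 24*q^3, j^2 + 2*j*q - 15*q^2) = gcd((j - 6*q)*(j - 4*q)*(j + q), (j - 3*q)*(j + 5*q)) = 1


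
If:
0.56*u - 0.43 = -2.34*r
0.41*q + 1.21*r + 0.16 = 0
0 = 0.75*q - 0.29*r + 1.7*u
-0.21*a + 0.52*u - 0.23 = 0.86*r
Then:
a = -0.72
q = -0.70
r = 0.11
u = 0.33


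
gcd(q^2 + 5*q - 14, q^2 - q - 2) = q - 2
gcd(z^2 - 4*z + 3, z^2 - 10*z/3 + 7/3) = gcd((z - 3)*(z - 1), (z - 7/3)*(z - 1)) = z - 1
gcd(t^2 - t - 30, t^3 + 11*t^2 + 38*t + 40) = t + 5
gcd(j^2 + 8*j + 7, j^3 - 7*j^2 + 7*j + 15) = j + 1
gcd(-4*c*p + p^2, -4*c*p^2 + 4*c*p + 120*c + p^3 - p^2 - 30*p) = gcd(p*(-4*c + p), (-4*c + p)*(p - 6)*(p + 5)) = -4*c + p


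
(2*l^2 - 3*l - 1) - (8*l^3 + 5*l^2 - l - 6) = -8*l^3 - 3*l^2 - 2*l + 5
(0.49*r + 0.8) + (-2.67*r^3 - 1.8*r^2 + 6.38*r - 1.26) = -2.67*r^3 - 1.8*r^2 + 6.87*r - 0.46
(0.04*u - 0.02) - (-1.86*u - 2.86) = 1.9*u + 2.84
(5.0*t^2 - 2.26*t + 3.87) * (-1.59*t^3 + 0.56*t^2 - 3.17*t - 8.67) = -7.95*t^5 + 6.3934*t^4 - 23.2689*t^3 - 34.0186*t^2 + 7.3263*t - 33.5529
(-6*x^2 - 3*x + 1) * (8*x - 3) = -48*x^3 - 6*x^2 + 17*x - 3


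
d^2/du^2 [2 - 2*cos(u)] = 2*cos(u)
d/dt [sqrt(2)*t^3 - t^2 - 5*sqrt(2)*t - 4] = 3*sqrt(2)*t^2 - 2*t - 5*sqrt(2)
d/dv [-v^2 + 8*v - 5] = 8 - 2*v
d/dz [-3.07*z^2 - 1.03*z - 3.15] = -6.14*z - 1.03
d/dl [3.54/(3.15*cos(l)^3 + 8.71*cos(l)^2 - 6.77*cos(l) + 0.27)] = (33.453*cos(l)^2 + 61.6668*cos(l) - 23.9658)*sin(l)/(3.15*cos(l)^3 + 8.71*cos(l)^2 - 6.77*cos(l) + 0.27)^2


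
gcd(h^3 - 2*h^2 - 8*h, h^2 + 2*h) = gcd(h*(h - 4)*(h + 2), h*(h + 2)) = h^2 + 2*h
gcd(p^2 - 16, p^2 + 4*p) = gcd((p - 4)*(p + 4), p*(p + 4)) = p + 4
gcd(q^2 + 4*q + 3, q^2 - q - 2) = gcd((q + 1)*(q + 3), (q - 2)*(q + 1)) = q + 1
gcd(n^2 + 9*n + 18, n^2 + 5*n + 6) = n + 3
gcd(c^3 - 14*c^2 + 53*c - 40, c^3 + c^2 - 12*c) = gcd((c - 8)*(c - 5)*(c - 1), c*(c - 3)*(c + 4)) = 1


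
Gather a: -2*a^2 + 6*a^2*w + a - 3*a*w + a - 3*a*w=a^2*(6*w - 2) + a*(2 - 6*w)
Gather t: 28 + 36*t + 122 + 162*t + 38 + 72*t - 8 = 270*t + 180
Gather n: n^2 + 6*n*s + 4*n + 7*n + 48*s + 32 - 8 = n^2 + n*(6*s + 11) + 48*s + 24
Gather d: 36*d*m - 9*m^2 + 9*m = 36*d*m - 9*m^2 + 9*m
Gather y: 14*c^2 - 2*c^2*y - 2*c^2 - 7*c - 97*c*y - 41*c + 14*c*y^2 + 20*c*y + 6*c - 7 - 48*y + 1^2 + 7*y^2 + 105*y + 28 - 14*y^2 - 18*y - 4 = 12*c^2 - 42*c + y^2*(14*c - 7) + y*(-2*c^2 - 77*c + 39) + 18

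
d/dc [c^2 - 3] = 2*c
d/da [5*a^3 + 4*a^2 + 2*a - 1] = 15*a^2 + 8*a + 2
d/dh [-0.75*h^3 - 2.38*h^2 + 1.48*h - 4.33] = -2.25*h^2 - 4.76*h + 1.48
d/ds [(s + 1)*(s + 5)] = 2*s + 6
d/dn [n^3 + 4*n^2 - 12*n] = 3*n^2 + 8*n - 12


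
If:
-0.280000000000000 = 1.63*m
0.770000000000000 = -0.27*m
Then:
No Solution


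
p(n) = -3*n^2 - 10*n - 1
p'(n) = -6*n - 10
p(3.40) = -69.68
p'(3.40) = -30.40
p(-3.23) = 0.00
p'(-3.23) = 9.38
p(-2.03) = 6.94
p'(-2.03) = 2.18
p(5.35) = -140.37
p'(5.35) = -42.10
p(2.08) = -34.78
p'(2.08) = -22.48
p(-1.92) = 7.14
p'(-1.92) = 1.52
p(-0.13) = 0.25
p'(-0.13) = -9.22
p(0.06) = -1.61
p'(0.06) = -10.36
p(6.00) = -169.00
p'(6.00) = -46.00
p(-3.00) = 2.00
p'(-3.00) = 8.00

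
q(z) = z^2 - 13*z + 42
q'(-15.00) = -43.00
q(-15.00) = 462.00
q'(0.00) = -13.00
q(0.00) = 42.00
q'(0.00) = -13.00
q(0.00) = 42.00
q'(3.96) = -5.08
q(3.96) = 6.20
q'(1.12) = -10.76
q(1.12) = 28.69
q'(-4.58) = -22.16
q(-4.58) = 122.52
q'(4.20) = -4.60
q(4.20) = 5.04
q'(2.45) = -8.10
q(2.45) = 16.15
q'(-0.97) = -14.94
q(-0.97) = 55.55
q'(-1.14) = -15.28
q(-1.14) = 58.12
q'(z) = 2*z - 13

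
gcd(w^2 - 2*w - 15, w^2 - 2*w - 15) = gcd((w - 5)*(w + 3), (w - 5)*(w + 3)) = w^2 - 2*w - 15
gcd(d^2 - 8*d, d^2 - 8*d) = d^2 - 8*d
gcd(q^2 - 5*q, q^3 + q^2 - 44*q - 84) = 1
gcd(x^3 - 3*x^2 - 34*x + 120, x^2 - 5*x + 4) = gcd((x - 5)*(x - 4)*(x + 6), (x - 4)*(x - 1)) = x - 4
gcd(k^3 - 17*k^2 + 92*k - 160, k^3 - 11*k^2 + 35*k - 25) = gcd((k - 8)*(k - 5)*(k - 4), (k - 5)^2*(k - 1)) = k - 5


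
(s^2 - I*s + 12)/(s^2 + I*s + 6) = (s - 4*I)/(s - 2*I)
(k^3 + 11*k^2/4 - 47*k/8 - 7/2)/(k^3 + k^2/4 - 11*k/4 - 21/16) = 2*(k + 4)/(2*k + 3)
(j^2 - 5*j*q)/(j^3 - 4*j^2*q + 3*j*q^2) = (j - 5*q)/(j^2 - 4*j*q + 3*q^2)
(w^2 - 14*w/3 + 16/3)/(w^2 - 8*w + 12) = (w - 8/3)/(w - 6)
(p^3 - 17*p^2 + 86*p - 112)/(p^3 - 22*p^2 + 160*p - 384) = (p^2 - 9*p + 14)/(p^2 - 14*p + 48)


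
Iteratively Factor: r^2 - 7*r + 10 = (r - 5)*(r - 2)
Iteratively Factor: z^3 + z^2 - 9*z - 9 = (z - 3)*(z^2 + 4*z + 3) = (z - 3)*(z + 1)*(z + 3)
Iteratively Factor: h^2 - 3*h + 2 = (h - 1)*(h - 2)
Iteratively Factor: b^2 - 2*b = (b - 2)*(b)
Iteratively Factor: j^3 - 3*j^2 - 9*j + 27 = (j + 3)*(j^2 - 6*j + 9) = (j - 3)*(j + 3)*(j - 3)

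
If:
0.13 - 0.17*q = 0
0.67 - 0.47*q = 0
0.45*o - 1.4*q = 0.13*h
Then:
No Solution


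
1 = 1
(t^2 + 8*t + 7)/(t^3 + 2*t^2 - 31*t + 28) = (t + 1)/(t^2 - 5*t + 4)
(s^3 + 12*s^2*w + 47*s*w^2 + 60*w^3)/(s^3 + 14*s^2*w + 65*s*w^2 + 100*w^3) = (s + 3*w)/(s + 5*w)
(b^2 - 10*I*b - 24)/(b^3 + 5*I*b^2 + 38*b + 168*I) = (b - 4*I)/(b^2 + 11*I*b - 28)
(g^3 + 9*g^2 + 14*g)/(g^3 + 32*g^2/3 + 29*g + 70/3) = 3*g/(3*g + 5)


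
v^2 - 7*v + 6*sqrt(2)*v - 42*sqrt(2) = (v - 7)*(v + 6*sqrt(2))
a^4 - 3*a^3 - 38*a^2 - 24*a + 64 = (a - 8)*(a - 1)*(a + 2)*(a + 4)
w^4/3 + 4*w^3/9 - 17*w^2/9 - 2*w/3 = w*(w/3 + 1)*(w - 2)*(w + 1/3)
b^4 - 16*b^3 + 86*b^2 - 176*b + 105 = (b - 7)*(b - 5)*(b - 3)*(b - 1)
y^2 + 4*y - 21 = (y - 3)*(y + 7)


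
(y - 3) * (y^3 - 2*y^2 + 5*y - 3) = y^4 - 5*y^3 + 11*y^2 - 18*y + 9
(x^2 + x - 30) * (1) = x^2 + x - 30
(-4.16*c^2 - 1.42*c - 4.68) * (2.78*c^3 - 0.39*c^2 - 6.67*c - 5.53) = -11.5648*c^5 - 2.3252*c^4 + 15.2906*c^3 + 34.3014*c^2 + 39.0682*c + 25.8804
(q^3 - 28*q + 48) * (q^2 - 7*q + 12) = q^5 - 7*q^4 - 16*q^3 + 244*q^2 - 672*q + 576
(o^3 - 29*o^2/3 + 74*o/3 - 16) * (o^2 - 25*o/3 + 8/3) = o^5 - 18*o^4 + 971*o^3/9 - 742*o^2/3 + 1792*o/9 - 128/3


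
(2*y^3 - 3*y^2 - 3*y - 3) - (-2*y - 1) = 2*y^3 - 3*y^2 - y - 2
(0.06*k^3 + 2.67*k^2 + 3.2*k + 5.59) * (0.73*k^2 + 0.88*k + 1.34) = 0.0438*k^5 + 2.0019*k^4 + 4.766*k^3 + 10.4745*k^2 + 9.2072*k + 7.4906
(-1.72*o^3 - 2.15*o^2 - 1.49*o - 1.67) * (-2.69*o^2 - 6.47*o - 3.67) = 4.6268*o^5 + 16.9119*o^4 + 24.231*o^3 + 22.0231*o^2 + 16.2732*o + 6.1289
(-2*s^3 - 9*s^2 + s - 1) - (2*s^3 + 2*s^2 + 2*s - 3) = -4*s^3 - 11*s^2 - s + 2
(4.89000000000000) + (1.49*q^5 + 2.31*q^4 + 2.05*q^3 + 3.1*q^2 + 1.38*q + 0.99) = 1.49*q^5 + 2.31*q^4 + 2.05*q^3 + 3.1*q^2 + 1.38*q + 5.88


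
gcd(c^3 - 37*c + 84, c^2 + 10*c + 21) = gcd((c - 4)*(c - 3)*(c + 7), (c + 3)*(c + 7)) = c + 7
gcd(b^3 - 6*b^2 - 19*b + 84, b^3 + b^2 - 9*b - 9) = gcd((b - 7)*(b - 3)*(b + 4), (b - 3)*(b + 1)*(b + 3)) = b - 3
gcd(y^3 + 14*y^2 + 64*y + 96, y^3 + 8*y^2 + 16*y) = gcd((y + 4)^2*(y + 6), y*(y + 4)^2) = y^2 + 8*y + 16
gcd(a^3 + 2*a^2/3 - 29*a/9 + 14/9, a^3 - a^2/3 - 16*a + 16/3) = 1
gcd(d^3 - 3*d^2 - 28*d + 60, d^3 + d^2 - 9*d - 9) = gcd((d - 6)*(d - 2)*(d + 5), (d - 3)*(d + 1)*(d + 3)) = 1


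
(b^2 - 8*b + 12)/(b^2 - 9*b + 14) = (b - 6)/(b - 7)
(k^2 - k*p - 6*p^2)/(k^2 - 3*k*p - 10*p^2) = (-k + 3*p)/(-k + 5*p)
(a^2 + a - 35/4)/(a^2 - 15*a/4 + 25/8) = 2*(2*a + 7)/(4*a - 5)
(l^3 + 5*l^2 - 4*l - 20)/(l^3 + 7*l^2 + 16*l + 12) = (l^2 + 3*l - 10)/(l^2 + 5*l + 6)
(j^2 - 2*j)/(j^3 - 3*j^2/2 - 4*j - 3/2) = 2*j*(2 - j)/(-2*j^3 + 3*j^2 + 8*j + 3)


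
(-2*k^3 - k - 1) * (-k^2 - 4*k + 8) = 2*k^5 + 8*k^4 - 15*k^3 + 5*k^2 - 4*k - 8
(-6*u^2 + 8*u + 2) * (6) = -36*u^2 + 48*u + 12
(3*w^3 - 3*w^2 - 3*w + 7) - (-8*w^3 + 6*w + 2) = 11*w^3 - 3*w^2 - 9*w + 5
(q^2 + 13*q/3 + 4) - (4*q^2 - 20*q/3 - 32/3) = -3*q^2 + 11*q + 44/3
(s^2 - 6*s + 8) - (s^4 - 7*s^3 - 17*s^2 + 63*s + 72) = -s^4 + 7*s^3 + 18*s^2 - 69*s - 64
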